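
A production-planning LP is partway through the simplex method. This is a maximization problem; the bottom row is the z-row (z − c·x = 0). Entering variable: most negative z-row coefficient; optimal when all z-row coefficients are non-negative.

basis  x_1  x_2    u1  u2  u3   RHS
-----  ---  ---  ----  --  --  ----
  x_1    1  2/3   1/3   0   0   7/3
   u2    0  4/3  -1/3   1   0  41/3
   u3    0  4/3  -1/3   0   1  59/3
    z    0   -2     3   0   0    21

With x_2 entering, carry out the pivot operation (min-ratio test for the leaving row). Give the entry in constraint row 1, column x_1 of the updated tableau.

Ratio test on column x_2 — row 1: (7/3)/(2/3) = 7/2; row 2: (41/3)/(4/3) = 41/4; row 3: (59/3)/(4/3) = 59/4. Minimum is 7/2 at row 1 (x_1 leaves); pivot element 2/3.
Divide row 1 by 2/3; eliminate column x_2 from the other rows.
In the new row 1, the x_1 entry is the old entry divided by the pivot: 1/(2/3) = 3/2.

3/2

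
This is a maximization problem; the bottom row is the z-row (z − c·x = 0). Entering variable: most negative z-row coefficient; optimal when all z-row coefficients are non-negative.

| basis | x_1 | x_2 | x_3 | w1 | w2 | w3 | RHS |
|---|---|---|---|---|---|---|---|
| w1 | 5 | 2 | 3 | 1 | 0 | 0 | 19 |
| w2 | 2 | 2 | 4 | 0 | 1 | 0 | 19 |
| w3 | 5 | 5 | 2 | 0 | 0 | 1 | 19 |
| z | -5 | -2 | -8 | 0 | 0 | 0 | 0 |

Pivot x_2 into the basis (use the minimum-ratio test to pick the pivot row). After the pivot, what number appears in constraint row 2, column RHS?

57/5

Ratio test on column x_2 — row 1: 19/2 = 19/2; row 2: 19/2 = 19/2; row 3: 19/5 = 19/5. Minimum is 19/5 at row 3 (w3 leaves); pivot element 5.
Divide row 3 by 5; eliminate column x_2 from the other rows.
Row 2 update in column RHS: 19 − 2·(19/5) = 57/5.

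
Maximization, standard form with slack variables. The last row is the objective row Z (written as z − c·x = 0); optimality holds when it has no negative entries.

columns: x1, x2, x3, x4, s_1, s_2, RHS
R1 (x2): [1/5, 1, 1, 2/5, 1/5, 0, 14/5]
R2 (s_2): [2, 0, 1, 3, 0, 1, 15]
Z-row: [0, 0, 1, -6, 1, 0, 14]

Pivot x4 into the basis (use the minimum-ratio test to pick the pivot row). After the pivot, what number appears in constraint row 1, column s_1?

Ratio test on column x4 — row 1: (14/5)/(2/5) = 7; row 2: 15/3 = 5. Minimum is 5 at row 2 (s_2 leaves); pivot element 3.
Divide row 2 by 3; eliminate column x4 from the other rows.
Row 1 update in column s_1: 1/5 − (2/5)·0 = 1/5.

1/5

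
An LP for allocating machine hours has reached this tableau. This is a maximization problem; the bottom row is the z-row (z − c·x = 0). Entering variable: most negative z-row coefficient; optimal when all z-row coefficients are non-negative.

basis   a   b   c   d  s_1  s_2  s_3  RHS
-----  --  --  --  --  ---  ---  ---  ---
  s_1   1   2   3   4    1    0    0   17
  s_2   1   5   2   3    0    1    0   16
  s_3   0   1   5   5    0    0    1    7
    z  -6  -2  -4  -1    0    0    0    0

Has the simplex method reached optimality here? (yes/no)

The z-row has a negative entry -6 in column a, so it is not optimal.

no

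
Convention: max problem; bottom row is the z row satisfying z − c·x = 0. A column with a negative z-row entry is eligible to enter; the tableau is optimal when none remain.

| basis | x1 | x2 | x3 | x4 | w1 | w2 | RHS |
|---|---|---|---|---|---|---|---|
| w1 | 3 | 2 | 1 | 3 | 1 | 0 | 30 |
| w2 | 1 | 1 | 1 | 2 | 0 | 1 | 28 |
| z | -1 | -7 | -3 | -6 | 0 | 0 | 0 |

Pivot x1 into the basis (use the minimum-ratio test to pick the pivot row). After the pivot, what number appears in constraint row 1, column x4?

1

Ratio test on column x1 — row 1: 30/3 = 10; row 2: 28/1 = 28. Minimum is 10 at row 1 (w1 leaves); pivot element 3.
Divide row 1 by 3; eliminate column x1 from the other rows.
In the new row 1, the x4 entry is the old entry divided by the pivot: 3/3 = 1.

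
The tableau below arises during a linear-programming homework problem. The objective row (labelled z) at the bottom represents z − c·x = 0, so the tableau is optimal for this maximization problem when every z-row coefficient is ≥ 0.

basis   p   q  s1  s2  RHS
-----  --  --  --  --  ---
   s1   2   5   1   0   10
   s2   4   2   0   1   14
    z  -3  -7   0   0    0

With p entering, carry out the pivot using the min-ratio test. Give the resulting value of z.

21/2

Ratio test on column p — row 1: 10/2 = 5; row 2: 14/4 = 7/2. Minimum is 7/2 at row 2 (s2 leaves); pivot element 4.
Pivot on row 2; the z-row RHS becomes 0 − (-3)·(7/2) = 21/2.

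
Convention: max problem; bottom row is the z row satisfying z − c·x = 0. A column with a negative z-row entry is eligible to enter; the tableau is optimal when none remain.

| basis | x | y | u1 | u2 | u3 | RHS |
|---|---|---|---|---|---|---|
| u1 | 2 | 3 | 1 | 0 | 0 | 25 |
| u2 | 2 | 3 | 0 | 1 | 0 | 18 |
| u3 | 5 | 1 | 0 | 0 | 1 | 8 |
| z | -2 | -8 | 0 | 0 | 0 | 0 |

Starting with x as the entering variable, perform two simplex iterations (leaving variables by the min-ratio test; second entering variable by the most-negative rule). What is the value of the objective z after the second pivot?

604/13

Ratio test on column x — row 1: 25/2 = 25/2; row 2: 18/2 = 9; row 3: 8/5 = 8/5. Minimum is 8/5 at row 3 (u3 leaves); pivot element 5.
Pivot on row 3; the z-row RHS becomes 0 − (-2)·(8/5) = 16/5.
Next entering variable (most negative z-row entry -38/5): y.
Ratio test on column y — row 1: (109/5)/(13/5) = 109/13; row 2: (74/5)/(13/5) = 74/13; row 3: (8/5)/(1/5) = 8. Minimum is 74/13 at row 2 (u2 leaves); pivot element 13/5.
After the second pivot the z-row RHS is 16/5 − (-38/5)·(74/13) = 604/13.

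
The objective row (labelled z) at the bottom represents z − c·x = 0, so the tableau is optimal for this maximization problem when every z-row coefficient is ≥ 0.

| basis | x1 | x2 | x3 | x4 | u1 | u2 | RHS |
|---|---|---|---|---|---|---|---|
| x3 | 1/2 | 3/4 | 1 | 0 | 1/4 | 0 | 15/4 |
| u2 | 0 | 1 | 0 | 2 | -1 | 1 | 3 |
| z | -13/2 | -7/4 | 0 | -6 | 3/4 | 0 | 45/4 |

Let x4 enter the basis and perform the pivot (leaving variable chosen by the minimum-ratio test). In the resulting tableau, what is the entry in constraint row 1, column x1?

Ratio test on column x4 — row 1: entry 0 ≤ 0; row 2: 3/2 = 3/2. Minimum is 3/2 at row 2 (u2 leaves); pivot element 2.
Divide row 2 by 2; eliminate column x4 from the other rows.
Row 1 update in column x1: 1/2 − 0·0 = 1/2.

1/2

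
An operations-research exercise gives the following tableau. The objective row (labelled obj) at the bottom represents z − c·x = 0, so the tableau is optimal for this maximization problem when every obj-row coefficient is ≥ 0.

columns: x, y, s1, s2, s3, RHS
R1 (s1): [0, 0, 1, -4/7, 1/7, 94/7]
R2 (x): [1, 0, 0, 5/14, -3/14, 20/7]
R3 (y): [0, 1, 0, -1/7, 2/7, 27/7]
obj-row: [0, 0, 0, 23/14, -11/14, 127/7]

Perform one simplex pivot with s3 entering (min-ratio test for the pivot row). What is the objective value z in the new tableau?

Ratio test on column s3 — row 1: (94/7)/(1/7) = 94; row 2: entry -3/14 ≤ 0; row 3: (27/7)/(2/7) = 27/2. Minimum is 27/2 at row 3 (y leaves); pivot element 2/7.
Pivot on row 3; the obj-row RHS becomes 127/7 − (-11/14)·(27/2) = 115/4.

115/4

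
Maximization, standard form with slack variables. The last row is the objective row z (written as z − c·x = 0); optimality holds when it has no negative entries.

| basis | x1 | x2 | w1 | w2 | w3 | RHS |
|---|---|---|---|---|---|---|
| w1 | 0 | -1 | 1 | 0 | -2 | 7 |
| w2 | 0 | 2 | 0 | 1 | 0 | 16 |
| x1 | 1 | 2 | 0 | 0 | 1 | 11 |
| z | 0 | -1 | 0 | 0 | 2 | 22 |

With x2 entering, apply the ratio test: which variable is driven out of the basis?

x1

Column x2 entries and ratios — w1: -1 ≤ 0, skip; w2: 16/2 = 8; x1: 11/2 = 11/2.
Smallest ratio is 11/2 in the row of x1, so x1 leaves.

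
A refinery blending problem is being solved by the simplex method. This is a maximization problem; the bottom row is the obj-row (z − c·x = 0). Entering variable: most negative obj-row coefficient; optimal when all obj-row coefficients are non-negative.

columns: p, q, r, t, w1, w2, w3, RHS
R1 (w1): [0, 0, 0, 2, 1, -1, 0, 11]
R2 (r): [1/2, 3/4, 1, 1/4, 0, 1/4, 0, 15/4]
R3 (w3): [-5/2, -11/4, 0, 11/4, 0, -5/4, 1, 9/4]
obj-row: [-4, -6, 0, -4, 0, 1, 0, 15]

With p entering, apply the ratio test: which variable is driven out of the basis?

Column p entries and ratios — w1: 0 ≤ 0, skip; r: (15/4)/(1/2) = 15/2; w3: -5/2 ≤ 0, skip.
Smallest ratio is 15/2 in the row of r, so r leaves.

r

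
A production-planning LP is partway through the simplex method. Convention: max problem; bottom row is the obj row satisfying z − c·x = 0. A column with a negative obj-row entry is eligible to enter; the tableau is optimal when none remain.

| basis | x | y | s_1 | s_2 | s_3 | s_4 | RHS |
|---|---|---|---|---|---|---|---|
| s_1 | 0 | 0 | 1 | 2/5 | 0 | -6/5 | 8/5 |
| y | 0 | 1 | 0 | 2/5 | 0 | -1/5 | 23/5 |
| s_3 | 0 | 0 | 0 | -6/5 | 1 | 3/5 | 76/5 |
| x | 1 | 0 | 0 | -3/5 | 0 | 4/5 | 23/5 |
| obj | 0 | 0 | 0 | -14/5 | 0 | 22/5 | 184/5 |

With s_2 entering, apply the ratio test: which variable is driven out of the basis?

s_1

Column s_2 entries and ratios — s_1: (8/5)/(2/5) = 4; y: (23/5)/(2/5) = 23/2; s_3: -6/5 ≤ 0, skip; x: -3/5 ≤ 0, skip.
Smallest ratio is 4 in the row of s_1, so s_1 leaves.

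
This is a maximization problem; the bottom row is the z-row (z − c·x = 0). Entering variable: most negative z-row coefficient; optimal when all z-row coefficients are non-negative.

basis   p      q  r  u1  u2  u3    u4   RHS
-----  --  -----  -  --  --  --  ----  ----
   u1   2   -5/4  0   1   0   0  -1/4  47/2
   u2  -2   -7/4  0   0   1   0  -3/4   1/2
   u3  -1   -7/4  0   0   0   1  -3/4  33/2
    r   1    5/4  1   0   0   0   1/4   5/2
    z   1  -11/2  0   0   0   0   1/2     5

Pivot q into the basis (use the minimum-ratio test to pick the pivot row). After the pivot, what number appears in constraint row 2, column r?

7/5

Ratio test on column q — row 1: entry -5/4 ≤ 0; row 2: entry -7/4 ≤ 0; row 3: entry -7/4 ≤ 0; row 4: (5/2)/(5/4) = 2. Minimum is 2 at row 4 (r leaves); pivot element 5/4.
Divide row 4 by 5/4; eliminate column q from the other rows.
Row 2 update in column r: 0 − (-7/4)·(4/5) = 7/5.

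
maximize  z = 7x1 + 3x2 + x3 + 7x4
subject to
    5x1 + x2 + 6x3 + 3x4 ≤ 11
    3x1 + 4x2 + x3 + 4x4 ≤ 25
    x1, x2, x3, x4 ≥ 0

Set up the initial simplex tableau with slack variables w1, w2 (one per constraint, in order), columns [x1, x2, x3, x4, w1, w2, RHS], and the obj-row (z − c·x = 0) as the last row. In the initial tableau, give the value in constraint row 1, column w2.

0

Slack w2 belongs to constraint 2; its column is the unit vector e_2, so the entry in row 1 is 0.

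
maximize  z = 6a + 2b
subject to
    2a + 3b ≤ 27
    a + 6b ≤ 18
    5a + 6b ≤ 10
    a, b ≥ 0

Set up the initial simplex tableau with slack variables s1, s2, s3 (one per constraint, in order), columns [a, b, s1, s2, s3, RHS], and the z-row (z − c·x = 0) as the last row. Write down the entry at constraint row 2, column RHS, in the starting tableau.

The RHS of constraint 2 is b_2 = 18.

18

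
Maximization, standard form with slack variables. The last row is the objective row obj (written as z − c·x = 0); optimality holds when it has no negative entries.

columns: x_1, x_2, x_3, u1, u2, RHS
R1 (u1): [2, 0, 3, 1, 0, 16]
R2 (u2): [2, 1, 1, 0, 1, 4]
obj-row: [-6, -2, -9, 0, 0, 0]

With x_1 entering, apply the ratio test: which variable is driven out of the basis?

Column x_1 entries and ratios — u1: 16/2 = 8; u2: 4/2 = 2.
Smallest ratio is 2 in the row of u2, so u2 leaves.

u2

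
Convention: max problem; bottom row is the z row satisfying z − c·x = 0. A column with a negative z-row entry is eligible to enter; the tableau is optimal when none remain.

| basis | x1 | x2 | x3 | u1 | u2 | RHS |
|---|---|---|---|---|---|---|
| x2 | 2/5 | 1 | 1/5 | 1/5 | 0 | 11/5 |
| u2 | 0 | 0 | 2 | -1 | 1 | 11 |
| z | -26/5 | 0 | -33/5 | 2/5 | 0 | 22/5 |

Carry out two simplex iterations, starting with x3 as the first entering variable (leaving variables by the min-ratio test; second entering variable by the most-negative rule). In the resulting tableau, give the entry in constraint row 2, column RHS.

Ratio test on column x3 — row 1: (11/5)/(1/5) = 11; row 2: 11/2 = 11/2. Minimum is 11/2 at row 2 (u2 leaves); pivot element 2.
Divide row 2 by 2; eliminate column x3 from the other rows.
Second iteration: most negative z-row entry is -26/5 in column x1, so x1 enters.
Ratio test on column x1 — row 1: (11/10)/(2/5) = 11/4; row 2: entry 0 ≤ 0. Minimum is 11/4 at row 1 (x2 leaves); pivot element 2/5.
Divide row 1 by 2/5; eliminate column x1 from the other rows.
After both pivots, the entry at constraint row 2, column RHS is 11/2.

11/2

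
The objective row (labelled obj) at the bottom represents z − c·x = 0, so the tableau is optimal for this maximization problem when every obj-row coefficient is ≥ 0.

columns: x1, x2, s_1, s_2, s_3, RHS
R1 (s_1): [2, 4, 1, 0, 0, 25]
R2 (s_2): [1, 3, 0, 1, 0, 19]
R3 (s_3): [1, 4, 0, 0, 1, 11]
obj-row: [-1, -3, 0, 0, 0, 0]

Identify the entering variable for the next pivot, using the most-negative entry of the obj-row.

x2

Negative obj-row entries: x1: -1, x2: -3.
The most negative is -3 in column x2, so x2 enters.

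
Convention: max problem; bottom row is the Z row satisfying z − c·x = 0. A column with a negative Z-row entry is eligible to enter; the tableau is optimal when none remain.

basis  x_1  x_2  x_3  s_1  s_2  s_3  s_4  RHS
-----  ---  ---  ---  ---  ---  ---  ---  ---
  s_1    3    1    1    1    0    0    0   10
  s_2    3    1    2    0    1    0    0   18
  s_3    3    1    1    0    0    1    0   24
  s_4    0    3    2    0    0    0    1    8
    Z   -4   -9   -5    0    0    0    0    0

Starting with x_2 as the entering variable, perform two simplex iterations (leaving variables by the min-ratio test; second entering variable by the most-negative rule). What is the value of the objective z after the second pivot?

304/9

Ratio test on column x_2 — row 1: 10/1 = 10; row 2: 18/1 = 18; row 3: 24/1 = 24; row 4: 8/3 = 8/3. Minimum is 8/3 at row 4 (s_4 leaves); pivot element 3.
Pivot on row 4; the Z-row RHS becomes 0 − (-9)·(8/3) = 24.
Next entering variable (most negative Z-row entry -4): x_1.
Ratio test on column x_1 — row 1: (22/3)/3 = 22/9; row 2: (46/3)/3 = 46/9; row 3: (64/3)/3 = 64/9; row 4: entry 0 ≤ 0. Minimum is 22/9 at row 1 (s_1 leaves); pivot element 3.
After the second pivot the Z-row RHS is 24 − (-4)·(22/9) = 304/9.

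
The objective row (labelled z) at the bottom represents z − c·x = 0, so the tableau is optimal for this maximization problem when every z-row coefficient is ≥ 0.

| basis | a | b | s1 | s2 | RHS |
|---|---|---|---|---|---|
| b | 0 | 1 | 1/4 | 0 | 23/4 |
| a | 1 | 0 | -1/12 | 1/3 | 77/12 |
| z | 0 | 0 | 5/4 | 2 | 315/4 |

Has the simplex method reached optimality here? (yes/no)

Every z-row coefficient is ≥ 0, so the tableau is optimal.

yes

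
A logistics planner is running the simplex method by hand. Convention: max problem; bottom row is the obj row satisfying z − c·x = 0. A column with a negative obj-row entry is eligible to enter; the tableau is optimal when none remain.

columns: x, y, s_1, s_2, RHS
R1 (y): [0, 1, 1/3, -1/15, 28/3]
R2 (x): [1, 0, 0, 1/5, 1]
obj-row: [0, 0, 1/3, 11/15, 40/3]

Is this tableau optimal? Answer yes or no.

Every obj-row coefficient is ≥ 0, so the tableau is optimal.

yes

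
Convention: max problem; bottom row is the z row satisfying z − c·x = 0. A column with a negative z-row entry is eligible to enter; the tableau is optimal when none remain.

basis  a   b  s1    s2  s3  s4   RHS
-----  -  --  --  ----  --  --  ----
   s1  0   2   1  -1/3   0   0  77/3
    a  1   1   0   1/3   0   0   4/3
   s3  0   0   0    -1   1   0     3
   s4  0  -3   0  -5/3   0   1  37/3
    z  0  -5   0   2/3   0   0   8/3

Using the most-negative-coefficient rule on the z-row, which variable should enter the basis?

Negative z-row entries: b: -5.
The most negative is -5 in column b, so b enters.

b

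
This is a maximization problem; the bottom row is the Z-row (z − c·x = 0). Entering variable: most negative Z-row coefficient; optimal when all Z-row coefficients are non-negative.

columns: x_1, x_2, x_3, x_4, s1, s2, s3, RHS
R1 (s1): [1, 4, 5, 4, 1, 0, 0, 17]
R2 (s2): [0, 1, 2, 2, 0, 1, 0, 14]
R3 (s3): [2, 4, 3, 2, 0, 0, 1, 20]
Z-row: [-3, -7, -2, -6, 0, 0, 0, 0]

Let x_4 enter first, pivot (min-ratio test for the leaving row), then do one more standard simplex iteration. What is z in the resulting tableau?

37

Ratio test on column x_4 — row 1: 17/4 = 17/4; row 2: 14/2 = 7; row 3: 20/2 = 10. Minimum is 17/4 at row 1 (s1 leaves); pivot element 4.
Pivot on row 1; the Z-row RHS becomes 0 − (-6)·(17/4) = 51/2.
Next entering variable (most negative Z-row entry -3/2): x_1.
Ratio test on column x_1 — row 1: (17/4)/(1/4) = 17; row 2: entry -1/2 ≤ 0; row 3: (23/2)/(3/2) = 23/3. Minimum is 23/3 at row 3 (s3 leaves); pivot element 3/2.
After the second pivot the Z-row RHS is 51/2 − (-3/2)·(23/3) = 37.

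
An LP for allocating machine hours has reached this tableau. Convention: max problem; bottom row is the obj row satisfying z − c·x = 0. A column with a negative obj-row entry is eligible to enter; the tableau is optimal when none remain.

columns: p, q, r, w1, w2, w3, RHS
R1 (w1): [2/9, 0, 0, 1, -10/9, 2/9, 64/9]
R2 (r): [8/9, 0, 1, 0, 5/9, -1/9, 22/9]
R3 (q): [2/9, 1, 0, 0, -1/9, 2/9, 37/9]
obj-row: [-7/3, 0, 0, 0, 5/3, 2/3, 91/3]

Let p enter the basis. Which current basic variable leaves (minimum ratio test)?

r

Column p entries and ratios — w1: (64/9)/(2/9) = 32; r: (22/9)/(8/9) = 11/4; q: (37/9)/(2/9) = 37/2.
Smallest ratio is 11/4 in the row of r, so r leaves.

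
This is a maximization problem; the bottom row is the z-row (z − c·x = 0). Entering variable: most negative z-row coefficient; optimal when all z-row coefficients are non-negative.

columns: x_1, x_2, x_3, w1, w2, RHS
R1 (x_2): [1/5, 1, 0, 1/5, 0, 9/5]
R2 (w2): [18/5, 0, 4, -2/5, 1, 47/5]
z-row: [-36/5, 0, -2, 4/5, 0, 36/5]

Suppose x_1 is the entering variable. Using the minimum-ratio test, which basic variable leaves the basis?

Column x_1 entries and ratios — x_2: (9/5)/(1/5) = 9; w2: (47/5)/(18/5) = 47/18.
Smallest ratio is 47/18 in the row of w2, so w2 leaves.

w2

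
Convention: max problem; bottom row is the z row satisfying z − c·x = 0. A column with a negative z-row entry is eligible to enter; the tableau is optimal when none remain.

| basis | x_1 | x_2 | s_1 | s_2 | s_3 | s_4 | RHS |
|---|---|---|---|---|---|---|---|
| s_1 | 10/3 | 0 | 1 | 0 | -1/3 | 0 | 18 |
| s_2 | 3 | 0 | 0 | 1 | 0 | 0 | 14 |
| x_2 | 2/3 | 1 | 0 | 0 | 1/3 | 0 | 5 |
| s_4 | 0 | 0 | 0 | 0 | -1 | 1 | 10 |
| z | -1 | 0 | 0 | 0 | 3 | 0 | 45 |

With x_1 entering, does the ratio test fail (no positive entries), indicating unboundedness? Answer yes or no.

Column x_1 has positive entries in row(s) 1, 2, 3, so the ratio test bounds it — not unbounded.

no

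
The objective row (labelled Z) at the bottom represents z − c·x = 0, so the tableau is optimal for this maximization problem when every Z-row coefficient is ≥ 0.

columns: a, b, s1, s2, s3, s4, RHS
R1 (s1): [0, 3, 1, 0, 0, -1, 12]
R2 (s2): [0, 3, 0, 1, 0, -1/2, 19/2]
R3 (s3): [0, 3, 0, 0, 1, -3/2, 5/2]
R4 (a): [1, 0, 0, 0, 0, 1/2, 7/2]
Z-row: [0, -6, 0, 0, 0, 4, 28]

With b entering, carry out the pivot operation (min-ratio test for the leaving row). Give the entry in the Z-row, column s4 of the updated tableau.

Ratio test on column b — row 1: 12/3 = 4; row 2: (19/2)/3 = 19/6; row 3: (5/2)/3 = 5/6; row 4: entry 0 ≤ 0. Minimum is 5/6 at row 3 (s3 leaves); pivot element 3.
Divide row 3 by 3; eliminate column b from the other rows.
Z-row update in column s4: 4 − (-6)·(-1/2) = 1.

1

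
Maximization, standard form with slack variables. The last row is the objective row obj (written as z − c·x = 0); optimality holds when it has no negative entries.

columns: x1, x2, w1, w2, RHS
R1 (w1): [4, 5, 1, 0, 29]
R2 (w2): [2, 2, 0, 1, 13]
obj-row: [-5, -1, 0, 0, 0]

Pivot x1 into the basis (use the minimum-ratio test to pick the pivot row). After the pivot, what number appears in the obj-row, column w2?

Ratio test on column x1 — row 1: 29/4 = 29/4; row 2: 13/2 = 13/2. Minimum is 13/2 at row 2 (w2 leaves); pivot element 2.
Divide row 2 by 2; eliminate column x1 from the other rows.
obj-row update in column w2: 0 − (-5)·(1/2) = 5/2.

5/2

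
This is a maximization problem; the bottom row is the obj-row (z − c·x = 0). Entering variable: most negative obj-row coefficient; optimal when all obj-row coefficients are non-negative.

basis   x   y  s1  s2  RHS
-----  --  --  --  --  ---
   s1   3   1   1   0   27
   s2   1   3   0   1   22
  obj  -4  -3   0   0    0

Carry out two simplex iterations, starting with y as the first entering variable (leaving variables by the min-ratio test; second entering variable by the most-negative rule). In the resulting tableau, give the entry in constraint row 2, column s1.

Ratio test on column y — row 1: 27/1 = 27; row 2: 22/3 = 22/3. Minimum is 22/3 at row 2 (s2 leaves); pivot element 3.
Divide row 2 by 3; eliminate column y from the other rows.
Second iteration: most negative obj-row entry is -3 in column x, so x enters.
Ratio test on column x — row 1: (59/3)/(8/3) = 59/8; row 2: (22/3)/(1/3) = 22. Minimum is 59/8 at row 1 (s1 leaves); pivot element 8/3.
Divide row 1 by 8/3; eliminate column x from the other rows.
After both pivots, the entry at constraint row 2, column s1 is -1/8.

-1/8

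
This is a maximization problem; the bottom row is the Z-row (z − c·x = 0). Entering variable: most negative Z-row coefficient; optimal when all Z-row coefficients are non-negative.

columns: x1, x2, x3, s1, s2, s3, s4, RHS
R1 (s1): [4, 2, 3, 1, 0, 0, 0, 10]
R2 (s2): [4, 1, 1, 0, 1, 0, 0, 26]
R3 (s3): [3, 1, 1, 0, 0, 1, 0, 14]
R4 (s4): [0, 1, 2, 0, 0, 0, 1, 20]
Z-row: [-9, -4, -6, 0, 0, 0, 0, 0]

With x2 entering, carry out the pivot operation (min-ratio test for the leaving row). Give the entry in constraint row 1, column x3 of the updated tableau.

Ratio test on column x2 — row 1: 10/2 = 5; row 2: 26/1 = 26; row 3: 14/1 = 14; row 4: 20/1 = 20. Minimum is 5 at row 1 (s1 leaves); pivot element 2.
Divide row 1 by 2; eliminate column x2 from the other rows.
In the new row 1, the x3 entry is the old entry divided by the pivot: 3/2 = 3/2.

3/2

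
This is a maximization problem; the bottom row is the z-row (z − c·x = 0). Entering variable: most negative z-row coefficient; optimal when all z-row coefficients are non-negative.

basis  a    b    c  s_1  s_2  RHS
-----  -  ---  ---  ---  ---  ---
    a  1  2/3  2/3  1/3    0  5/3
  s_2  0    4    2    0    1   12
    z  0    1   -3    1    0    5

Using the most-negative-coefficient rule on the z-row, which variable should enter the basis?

Negative z-row entries: c: -3.
The most negative is -3 in column c, so c enters.

c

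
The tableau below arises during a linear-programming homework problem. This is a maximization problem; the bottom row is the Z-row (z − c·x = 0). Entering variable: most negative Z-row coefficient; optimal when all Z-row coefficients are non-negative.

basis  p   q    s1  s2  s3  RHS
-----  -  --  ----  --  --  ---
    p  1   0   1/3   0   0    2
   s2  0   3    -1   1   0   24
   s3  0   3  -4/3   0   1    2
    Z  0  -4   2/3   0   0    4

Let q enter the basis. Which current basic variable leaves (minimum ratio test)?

s3

Column q entries and ratios — p: 0 ≤ 0, skip; s2: 24/3 = 8; s3: 2/3 = 2/3.
Smallest ratio is 2/3 in the row of s3, so s3 leaves.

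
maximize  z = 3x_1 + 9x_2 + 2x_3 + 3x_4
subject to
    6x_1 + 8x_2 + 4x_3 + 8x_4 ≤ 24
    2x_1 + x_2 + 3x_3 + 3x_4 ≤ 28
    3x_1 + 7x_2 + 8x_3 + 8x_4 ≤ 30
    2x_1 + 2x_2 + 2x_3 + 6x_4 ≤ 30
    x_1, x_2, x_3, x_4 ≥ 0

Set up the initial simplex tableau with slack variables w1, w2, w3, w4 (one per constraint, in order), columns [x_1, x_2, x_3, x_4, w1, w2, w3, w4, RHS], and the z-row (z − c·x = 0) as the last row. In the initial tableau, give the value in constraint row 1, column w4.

0

Slack w4 belongs to constraint 4; its column is the unit vector e_4, so the entry in row 1 is 0.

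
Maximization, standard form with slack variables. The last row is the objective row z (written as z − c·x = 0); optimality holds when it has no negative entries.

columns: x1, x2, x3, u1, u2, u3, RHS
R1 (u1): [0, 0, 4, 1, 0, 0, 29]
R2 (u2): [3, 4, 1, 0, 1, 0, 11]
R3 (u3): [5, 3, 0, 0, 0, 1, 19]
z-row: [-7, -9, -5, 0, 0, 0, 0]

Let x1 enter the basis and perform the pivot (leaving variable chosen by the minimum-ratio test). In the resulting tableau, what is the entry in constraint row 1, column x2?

Ratio test on column x1 — row 1: entry 0 ≤ 0; row 2: 11/3 = 11/3; row 3: 19/5 = 19/5. Minimum is 11/3 at row 2 (u2 leaves); pivot element 3.
Divide row 2 by 3; eliminate column x1 from the other rows.
Row 1 update in column x2: 0 − 0·(4/3) = 0.

0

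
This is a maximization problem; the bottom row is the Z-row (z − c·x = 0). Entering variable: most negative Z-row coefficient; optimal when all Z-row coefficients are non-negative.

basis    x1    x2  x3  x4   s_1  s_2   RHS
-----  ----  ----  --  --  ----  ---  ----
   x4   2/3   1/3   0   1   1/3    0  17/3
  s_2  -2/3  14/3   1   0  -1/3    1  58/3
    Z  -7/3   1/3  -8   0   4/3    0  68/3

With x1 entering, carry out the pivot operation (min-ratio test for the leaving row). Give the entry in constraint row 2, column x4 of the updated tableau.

Ratio test on column x1 — row 1: (17/3)/(2/3) = 17/2; row 2: entry -2/3 ≤ 0. Minimum is 17/2 at row 1 (x4 leaves); pivot element 2/3.
Divide row 1 by 2/3; eliminate column x1 from the other rows.
Row 2 update in column x4: 0 − (-2/3)·(3/2) = 1.

1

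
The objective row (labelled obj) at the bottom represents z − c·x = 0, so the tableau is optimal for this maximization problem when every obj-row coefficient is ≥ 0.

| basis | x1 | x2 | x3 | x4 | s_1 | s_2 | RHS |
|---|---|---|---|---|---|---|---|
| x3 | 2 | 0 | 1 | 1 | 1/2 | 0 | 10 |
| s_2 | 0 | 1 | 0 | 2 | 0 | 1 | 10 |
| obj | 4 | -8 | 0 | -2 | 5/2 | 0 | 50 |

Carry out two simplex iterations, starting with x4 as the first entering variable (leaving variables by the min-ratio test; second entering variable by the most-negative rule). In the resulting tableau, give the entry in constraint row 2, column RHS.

10

Ratio test on column x4 — row 1: 10/1 = 10; row 2: 10/2 = 5. Minimum is 5 at row 2 (s_2 leaves); pivot element 2.
Divide row 2 by 2; eliminate column x4 from the other rows.
Second iteration: most negative obj-row entry is -7 in column x2, so x2 enters.
Ratio test on column x2 — row 1: entry -1/2 ≤ 0; row 2: 5/(1/2) = 10. Minimum is 10 at row 2 (x4 leaves); pivot element 1/2.
Divide row 2 by 1/2; eliminate column x2 from the other rows.
After both pivots, the entry at constraint row 2, column RHS is 10.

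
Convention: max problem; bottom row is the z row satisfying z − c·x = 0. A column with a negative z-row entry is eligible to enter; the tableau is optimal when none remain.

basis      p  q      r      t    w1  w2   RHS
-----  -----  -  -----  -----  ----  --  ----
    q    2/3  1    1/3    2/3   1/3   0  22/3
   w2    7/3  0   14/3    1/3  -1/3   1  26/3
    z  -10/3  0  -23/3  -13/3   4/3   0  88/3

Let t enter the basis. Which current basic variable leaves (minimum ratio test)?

Column t entries and ratios — q: (22/3)/(2/3) = 11; w2: (26/3)/(1/3) = 26.
Smallest ratio is 11 in the row of q, so q leaves.

q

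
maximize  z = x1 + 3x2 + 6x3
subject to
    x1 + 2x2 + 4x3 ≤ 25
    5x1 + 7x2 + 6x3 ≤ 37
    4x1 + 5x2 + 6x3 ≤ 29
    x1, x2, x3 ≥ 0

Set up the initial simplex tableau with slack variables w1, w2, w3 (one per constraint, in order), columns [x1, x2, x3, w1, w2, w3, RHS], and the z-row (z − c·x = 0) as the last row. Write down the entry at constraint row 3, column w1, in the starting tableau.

Slack w1 belongs to constraint 1; its column is the unit vector e_1, so the entry in row 3 is 0.

0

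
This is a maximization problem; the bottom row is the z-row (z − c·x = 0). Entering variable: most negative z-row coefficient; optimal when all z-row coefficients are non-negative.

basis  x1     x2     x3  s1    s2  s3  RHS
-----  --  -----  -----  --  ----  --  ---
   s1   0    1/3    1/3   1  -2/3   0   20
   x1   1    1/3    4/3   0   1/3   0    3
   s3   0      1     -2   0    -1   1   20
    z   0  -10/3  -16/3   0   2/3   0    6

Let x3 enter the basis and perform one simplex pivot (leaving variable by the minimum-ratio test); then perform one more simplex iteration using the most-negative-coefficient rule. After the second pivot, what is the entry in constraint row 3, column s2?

-2

Ratio test on column x3 — row 1: 20/(1/3) = 60; row 2: 3/(4/3) = 9/4; row 3: entry -2 ≤ 0. Minimum is 9/4 at row 2 (x1 leaves); pivot element 4/3.
Divide row 2 by 4/3; eliminate column x3 from the other rows.
Second iteration: most negative z-row entry is -2 in column x2, so x2 enters.
Ratio test on column x2 — row 1: (77/4)/(1/4) = 77; row 2: (9/4)/(1/4) = 9; row 3: (49/2)/(3/2) = 49/3. Minimum is 9 at row 2 (x3 leaves); pivot element 1/4.
Divide row 2 by 1/4; eliminate column x2 from the other rows.
After both pivots, the entry at constraint row 3, column s2 is -2.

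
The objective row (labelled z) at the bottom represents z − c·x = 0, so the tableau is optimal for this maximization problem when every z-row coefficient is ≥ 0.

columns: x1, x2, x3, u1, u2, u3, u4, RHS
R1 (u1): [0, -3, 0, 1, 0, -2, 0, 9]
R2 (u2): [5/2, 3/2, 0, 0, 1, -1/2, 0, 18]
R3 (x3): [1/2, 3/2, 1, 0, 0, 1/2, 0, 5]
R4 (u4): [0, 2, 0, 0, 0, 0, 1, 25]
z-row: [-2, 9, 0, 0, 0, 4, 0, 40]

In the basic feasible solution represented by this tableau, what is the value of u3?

u3 is not in the basis, so in the current basic feasible solution u3 = 0.

0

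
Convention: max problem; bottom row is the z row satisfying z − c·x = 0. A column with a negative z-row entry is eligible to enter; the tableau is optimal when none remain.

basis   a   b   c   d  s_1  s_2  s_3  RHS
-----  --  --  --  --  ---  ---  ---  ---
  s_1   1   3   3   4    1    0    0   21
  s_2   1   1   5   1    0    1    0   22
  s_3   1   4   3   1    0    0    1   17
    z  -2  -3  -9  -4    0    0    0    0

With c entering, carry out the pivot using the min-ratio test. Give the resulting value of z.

198/5

Ratio test on column c — row 1: 21/3 = 7; row 2: 22/5 = 22/5; row 3: 17/3 = 17/3. Minimum is 22/5 at row 2 (s_2 leaves); pivot element 5.
Pivot on row 2; the z-row RHS becomes 0 − (-9)·(22/5) = 198/5.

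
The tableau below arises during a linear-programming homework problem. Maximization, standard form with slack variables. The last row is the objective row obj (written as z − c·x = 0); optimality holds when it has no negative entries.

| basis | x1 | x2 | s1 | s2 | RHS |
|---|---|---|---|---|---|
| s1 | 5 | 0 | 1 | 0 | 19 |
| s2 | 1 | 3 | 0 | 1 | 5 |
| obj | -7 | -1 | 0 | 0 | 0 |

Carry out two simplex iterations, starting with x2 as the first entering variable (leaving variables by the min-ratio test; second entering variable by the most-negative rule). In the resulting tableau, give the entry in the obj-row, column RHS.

Ratio test on column x2 — row 1: entry 0 ≤ 0; row 2: 5/3 = 5/3. Minimum is 5/3 at row 2 (s2 leaves); pivot element 3.
Divide row 2 by 3; eliminate column x2 from the other rows.
Second iteration: most negative obj-row entry is -20/3 in column x1, so x1 enters.
Ratio test on column x1 — row 1: 19/5 = 19/5; row 2: (5/3)/(1/3) = 5. Minimum is 19/5 at row 1 (s1 leaves); pivot element 5.
Divide row 1 by 5; eliminate column x1 from the other rows.
After both pivots, the entry at the obj-row, column RHS is 27.

27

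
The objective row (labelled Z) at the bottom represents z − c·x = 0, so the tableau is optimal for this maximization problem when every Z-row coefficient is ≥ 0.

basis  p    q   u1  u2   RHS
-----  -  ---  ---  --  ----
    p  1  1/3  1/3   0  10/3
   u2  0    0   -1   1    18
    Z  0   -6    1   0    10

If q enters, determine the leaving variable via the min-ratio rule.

p

Column q entries and ratios — p: (10/3)/(1/3) = 10; u2: 0 ≤ 0, skip.
Smallest ratio is 10 in the row of p, so p leaves.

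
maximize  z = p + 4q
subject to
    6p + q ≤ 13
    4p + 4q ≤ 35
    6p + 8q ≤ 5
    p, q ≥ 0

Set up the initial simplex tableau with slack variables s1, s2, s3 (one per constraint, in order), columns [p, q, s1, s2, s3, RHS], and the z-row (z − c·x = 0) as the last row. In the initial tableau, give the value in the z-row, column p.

-1

The z-row carries the negated objective coefficients: the p entry is -1.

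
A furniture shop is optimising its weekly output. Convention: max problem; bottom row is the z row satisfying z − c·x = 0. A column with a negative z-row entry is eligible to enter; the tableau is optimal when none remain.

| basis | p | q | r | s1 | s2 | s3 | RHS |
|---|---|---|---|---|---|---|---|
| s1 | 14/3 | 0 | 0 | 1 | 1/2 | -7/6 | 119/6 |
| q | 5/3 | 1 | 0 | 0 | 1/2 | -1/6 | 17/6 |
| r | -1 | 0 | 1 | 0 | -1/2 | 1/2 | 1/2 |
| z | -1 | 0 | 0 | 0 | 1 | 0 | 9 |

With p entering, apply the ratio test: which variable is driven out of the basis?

Column p entries and ratios — s1: (119/6)/(14/3) = 17/4; q: (17/6)/(5/3) = 17/10; r: -1 ≤ 0, skip.
Smallest ratio is 17/10 in the row of q, so q leaves.

q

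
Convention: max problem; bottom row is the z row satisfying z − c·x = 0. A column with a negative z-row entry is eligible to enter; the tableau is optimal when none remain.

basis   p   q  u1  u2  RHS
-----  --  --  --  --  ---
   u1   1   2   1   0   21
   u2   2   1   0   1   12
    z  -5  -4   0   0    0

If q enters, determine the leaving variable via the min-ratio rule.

Column q entries and ratios — u1: 21/2 = 21/2; u2: 12/1 = 12.
Smallest ratio is 21/2 in the row of u1, so u1 leaves.

u1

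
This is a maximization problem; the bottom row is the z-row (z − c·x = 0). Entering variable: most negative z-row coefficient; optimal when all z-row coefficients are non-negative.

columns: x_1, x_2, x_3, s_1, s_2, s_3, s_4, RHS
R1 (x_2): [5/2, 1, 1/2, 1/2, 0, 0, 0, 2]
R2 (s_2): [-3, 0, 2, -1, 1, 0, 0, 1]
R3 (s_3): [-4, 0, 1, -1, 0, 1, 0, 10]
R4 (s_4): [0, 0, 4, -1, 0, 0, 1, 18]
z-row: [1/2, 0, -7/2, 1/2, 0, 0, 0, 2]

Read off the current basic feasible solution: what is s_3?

10

s_3 is basic (row 3); its value is the RHS of that row, 10.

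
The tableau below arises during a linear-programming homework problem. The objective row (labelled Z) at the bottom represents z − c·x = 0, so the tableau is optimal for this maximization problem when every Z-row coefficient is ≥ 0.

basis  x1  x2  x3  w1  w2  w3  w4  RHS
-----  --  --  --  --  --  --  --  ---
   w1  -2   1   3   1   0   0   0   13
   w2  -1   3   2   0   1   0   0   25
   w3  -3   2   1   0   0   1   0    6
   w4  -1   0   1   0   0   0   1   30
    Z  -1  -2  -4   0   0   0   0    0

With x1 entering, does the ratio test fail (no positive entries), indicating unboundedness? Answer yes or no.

Every constraint-row entry in column x1 is ≤ 0, so increasing x1 is unbounded.

yes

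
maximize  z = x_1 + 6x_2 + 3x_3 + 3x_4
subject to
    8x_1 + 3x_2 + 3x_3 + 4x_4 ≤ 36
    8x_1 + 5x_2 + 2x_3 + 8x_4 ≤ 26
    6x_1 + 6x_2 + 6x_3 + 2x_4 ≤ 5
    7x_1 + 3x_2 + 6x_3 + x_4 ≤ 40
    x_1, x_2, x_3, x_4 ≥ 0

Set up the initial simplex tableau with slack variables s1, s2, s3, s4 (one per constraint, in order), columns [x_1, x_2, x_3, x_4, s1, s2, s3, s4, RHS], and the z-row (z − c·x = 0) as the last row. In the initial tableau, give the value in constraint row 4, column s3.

0

Slack s3 belongs to constraint 3; its column is the unit vector e_3, so the entry in row 4 is 0.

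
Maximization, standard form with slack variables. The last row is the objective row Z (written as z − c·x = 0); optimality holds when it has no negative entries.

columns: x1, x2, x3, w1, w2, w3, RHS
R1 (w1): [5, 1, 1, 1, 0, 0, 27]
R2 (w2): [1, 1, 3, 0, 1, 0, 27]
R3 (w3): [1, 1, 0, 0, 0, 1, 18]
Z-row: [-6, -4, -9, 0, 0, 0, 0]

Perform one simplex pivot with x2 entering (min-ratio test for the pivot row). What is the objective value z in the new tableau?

Ratio test on column x2 — row 1: 27/1 = 27; row 2: 27/1 = 27; row 3: 18/1 = 18. Minimum is 18 at row 3 (w3 leaves); pivot element 1.
Pivot on row 3; the Z-row RHS becomes 0 − (-4)·18 = 72.

72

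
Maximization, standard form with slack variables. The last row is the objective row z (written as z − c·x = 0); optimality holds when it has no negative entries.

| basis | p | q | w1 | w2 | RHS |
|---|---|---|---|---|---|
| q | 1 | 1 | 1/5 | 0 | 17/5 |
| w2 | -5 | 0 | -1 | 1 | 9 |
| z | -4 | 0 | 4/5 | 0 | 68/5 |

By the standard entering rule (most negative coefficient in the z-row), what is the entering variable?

p

Negative z-row entries: p: -4.
The most negative is -4 in column p, so p enters.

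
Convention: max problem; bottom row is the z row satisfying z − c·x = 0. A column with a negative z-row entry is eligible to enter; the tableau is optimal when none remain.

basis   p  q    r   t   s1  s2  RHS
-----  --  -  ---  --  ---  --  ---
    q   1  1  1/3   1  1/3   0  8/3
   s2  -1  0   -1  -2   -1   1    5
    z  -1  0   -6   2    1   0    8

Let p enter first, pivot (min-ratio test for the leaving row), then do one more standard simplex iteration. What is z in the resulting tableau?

Ratio test on column p — row 1: (8/3)/1 = 8/3; row 2: entry -1 ≤ 0. Minimum is 8/3 at row 1 (q leaves); pivot element 1.
Pivot on row 1; the z-row RHS becomes 8 − (-1)·(8/3) = 32/3.
Next entering variable (most negative z-row entry -17/3): r.
Ratio test on column r — row 1: (8/3)/(1/3) = 8; row 2: entry -2/3 ≤ 0. Minimum is 8 at row 1 (p leaves); pivot element 1/3.
After the second pivot the z-row RHS is 32/3 − (-17/3)·8 = 56.

56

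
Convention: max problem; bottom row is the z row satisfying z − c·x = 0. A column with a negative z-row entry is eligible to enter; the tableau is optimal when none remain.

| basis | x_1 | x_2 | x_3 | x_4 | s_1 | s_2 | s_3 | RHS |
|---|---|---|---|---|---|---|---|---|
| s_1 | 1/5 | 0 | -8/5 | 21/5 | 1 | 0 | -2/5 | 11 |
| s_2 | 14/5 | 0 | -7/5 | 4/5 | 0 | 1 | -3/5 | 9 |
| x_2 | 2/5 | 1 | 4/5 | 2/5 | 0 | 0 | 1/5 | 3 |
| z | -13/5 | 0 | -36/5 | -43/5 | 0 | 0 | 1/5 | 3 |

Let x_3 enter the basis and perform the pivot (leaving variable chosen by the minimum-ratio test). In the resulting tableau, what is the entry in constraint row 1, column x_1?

1

Ratio test on column x_3 — row 1: entry -8/5 ≤ 0; row 2: entry -7/5 ≤ 0; row 3: 3/(4/5) = 15/4. Minimum is 15/4 at row 3 (x_2 leaves); pivot element 4/5.
Divide row 3 by 4/5; eliminate column x_3 from the other rows.
Row 1 update in column x_1: 1/5 − (-8/5)·(1/2) = 1.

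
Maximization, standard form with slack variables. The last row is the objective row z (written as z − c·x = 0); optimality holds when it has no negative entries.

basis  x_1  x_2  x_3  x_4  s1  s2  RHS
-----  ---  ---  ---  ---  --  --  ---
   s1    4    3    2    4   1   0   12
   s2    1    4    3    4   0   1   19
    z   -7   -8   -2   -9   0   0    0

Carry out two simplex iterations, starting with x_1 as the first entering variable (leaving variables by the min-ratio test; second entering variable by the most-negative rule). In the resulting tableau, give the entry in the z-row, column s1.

8/3

Ratio test on column x_1 — row 1: 12/4 = 3; row 2: 19/1 = 19. Minimum is 3 at row 1 (s1 leaves); pivot element 4.
Divide row 1 by 4; eliminate column x_1 from the other rows.
Second iteration: most negative z-row entry is -11/4 in column x_2, so x_2 enters.
Ratio test on column x_2 — row 1: 3/(3/4) = 4; row 2: 16/(13/4) = 64/13. Minimum is 4 at row 1 (x_1 leaves); pivot element 3/4.
Divide row 1 by 3/4; eliminate column x_2 from the other rows.
After both pivots, the entry at the z-row, column s1 is 8/3.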